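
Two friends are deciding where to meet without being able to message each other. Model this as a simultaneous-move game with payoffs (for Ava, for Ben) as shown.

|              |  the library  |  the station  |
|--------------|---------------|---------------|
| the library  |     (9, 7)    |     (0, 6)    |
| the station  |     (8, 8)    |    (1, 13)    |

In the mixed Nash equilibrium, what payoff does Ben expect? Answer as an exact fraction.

Ava mixes with probability p on the library, chosen so Ben is indifferent: 7p + 8(1−p) = 6p + 13(1−p) gives p = 5/6.
Ben's expected payoff is 7·5/6 + 8·1/6 = 43/6.

43/6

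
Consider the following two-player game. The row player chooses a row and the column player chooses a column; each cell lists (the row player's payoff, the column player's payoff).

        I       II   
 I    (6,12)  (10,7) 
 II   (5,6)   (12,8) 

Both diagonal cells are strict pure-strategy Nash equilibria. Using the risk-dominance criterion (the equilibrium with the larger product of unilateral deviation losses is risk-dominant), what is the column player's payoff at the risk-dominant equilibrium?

12

At both I: the row player loses 6 − 5 = 1 by deviating; the column player loses 12 − 7 = 5. Product = 1·5 = 5.
At both II: the row player loses 12 − 10 = 2 by deviating; the column player loses 8 − 6 = 2. Product = 2·2 = 4.
5 > 4, so both I is risk-dominant. The column player's payoff there is 12.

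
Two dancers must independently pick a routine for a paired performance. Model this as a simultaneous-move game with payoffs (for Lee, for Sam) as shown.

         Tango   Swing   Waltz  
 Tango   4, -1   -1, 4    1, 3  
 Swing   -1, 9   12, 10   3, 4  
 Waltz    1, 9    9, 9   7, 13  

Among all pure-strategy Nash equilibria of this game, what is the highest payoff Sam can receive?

Both Swing is a pure NE (Lee: 12 ≥ 9; Sam: 10 ≥ 9). Sam gets 10.
Both Waltz is a pure NE (Lee: 7 ≥ 3; Sam: 13 ≥ 9). Sam gets 13.
Every other cell has a profitable deviation for at least one player. Highest of {10, 13} is 13.

13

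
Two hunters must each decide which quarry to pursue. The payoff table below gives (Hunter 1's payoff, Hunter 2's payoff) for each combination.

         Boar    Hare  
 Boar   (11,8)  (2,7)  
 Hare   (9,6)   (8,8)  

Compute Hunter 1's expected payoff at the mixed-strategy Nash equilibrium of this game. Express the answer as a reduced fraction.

Hunter 2 mixes with probability q on Boar, chosen so Hunter 1 is indifferent: 11q + 2(1−q) = 9q + 8(1−q) gives q = 3/4.
Hunter 1's expected payoff (from either row, since indifferent) is 11·3/4 + 2·1/4 = 35/4.

35/4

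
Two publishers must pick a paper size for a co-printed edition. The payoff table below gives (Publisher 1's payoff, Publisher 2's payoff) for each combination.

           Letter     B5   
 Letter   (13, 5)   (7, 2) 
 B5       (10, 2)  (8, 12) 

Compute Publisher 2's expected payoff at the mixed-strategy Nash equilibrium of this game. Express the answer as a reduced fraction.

56/13

Publisher 1 mixes with probability p on Letter, chosen so Publisher 2 is indifferent: 5p + 2(1−p) = 2p + 12(1−p) gives p = 10/13.
Publisher 2's expected payoff is 5·10/13 + 2·3/13 = 56/13.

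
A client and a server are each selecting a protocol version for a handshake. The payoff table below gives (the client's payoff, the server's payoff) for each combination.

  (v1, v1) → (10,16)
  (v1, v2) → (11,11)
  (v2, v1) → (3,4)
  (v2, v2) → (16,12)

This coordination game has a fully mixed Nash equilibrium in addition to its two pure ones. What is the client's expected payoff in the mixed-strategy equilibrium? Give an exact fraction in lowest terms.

127/12

The server mixes with probability q on v1, chosen so the client is indifferent: 10q + 11(1−q) = 3q + 16(1−q) gives q = 5/12.
The client's expected payoff (from either row, since indifferent) is 10·5/12 + 11·7/12 = 127/12.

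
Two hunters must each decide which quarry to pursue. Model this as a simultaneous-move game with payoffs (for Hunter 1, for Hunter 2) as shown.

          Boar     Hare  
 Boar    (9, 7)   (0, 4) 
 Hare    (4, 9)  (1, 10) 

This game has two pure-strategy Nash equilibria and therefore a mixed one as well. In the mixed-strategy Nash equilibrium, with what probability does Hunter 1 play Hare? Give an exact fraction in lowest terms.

Hunter 1's mix p on Boar must make Hunter 2 indifferent between Boar and Hare.
Hunter 2's payoff from Boar: 7p + 9(1−p). From Hare: 4p + 10(1−p).
Set equal: 3p = 1(1−p) → p = 1/4.
Probability on Hare is 1 − 1/4 = 3/4.

3/4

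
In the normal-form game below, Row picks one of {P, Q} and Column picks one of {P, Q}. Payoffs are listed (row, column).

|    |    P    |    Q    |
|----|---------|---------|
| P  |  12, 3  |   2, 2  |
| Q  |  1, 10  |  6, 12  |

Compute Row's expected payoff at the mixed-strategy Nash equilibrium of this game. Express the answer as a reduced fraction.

Column mixes with probability q on P, chosen so Row is indifferent: 12q + 2(1−q) = 1q + 6(1−q) gives q = 4/15.
Row's expected payoff (from either row, since indifferent) is 12·4/15 + 2·11/15 = 14/3.

14/3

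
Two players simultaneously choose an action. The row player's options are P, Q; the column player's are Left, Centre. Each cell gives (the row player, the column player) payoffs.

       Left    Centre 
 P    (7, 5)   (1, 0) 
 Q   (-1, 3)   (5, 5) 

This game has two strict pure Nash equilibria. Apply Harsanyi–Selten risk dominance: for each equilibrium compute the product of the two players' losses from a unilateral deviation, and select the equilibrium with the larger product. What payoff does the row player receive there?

At (P, Left): the row player loses 7 − (-1) = 8 by deviating; the column player loses 5 − 0 = 5. Product = 8·5 = 40.
At (Q, Centre): the row player loses 5 − 1 = 4 by deviating; the column player loses 5 − 3 = 2. Product = 4·2 = 8.
40 > 8, so (P, Left) is risk-dominant. The row player's payoff there is 7.

7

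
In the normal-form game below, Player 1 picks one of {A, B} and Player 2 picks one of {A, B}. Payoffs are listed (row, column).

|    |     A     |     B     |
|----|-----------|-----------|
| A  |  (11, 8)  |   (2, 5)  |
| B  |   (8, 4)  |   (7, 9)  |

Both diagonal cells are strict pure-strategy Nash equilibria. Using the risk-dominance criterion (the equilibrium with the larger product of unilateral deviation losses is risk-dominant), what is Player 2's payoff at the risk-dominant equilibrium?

9

At both A: Player 1 loses 11 − 8 = 3 by deviating; Player 2 loses 8 − 5 = 3. Product = 3·3 = 9.
At both B: Player 1 loses 7 − 2 = 5 by deviating; Player 2 loses 9 − 4 = 5. Product = 5·5 = 25.
25 > 9, so both B is risk-dominant. Player 2's payoff there is 9.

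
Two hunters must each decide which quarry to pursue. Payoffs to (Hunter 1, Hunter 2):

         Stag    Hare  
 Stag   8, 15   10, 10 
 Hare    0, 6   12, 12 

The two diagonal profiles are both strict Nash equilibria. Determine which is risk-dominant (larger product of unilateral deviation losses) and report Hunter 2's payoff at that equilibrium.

15

At both Stag: Hunter 1 loses 8 − 0 = 8 by deviating; Hunter 2 loses 15 − 10 = 5. Product = 8·5 = 40.
At both Hare: Hunter 1 loses 12 − 10 = 2 by deviating; Hunter 2 loses 12 − 6 = 6. Product = 2·6 = 12.
40 > 12, so both Stag is risk-dominant. Hunter 2's payoff there is 15.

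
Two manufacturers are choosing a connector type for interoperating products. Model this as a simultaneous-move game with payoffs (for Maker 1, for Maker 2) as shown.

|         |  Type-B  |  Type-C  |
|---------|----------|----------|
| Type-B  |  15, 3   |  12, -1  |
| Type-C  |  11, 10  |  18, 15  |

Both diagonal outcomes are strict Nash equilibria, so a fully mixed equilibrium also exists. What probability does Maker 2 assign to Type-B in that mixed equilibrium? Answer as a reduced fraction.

3/5

Maker 2's mix q on Type-B must make Maker 1 indifferent between Type-B and Type-C.
Maker 1's payoff from Type-B: 15q + 12(1−q). From Type-C: 11q + 18(1−q).
Set equal: 4q = 6(1−q) → q = 6/10 = 3/5.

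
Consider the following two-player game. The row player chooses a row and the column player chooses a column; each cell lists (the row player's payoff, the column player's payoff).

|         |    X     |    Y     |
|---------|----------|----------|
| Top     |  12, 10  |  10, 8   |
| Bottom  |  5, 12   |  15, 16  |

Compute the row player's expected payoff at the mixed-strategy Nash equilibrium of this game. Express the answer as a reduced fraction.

65/6

The column player mixes with probability q on X, chosen so the row player is indifferent: 12q + 10(1−q) = 5q + 15(1−q) gives q = 5/12.
The row player's expected payoff (from either row, since indifferent) is 12·5/12 + 10·7/12 = 65/6.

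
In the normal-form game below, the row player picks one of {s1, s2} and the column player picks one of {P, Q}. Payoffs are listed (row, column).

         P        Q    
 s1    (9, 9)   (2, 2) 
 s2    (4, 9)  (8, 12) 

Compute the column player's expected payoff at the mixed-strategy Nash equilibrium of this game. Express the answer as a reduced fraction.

The row player mixes with probability p on s1, chosen so the column player is indifferent: 9p + 9(1−p) = 2p + 12(1−p) gives p = 3/10.
The column player's expected payoff is 9·3/10 + 9·7/10 = 9.

9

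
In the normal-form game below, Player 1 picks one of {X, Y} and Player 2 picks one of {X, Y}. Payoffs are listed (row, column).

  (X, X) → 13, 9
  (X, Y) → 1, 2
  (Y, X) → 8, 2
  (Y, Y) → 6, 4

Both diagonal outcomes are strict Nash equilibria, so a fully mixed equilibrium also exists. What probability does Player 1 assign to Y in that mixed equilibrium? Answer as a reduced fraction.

Player 1's mix p on X must make Player 2 indifferent between X and Y.
Player 2's payoff from X: 9p + 2(1−p). From Y: 2p + 4(1−p).
Set equal: 7p = 2(1−p) → p = 2/9.
Probability on Y is 1 − 2/9 = 7/9.

7/9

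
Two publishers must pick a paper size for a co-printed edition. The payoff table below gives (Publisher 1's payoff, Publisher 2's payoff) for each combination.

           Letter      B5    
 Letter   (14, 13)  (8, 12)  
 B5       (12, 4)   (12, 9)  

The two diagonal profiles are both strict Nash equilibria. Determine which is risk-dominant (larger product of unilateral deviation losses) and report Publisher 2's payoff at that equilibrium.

At both Letter: Publisher 1 loses 14 − 12 = 2 by deviating; Publisher 2 loses 13 − 12 = 1. Product = 2·1 = 2.
At both B5: Publisher 1 loses 12 − 8 = 4 by deviating; Publisher 2 loses 9 − 4 = 5. Product = 4·5 = 20.
20 > 2, so both B5 is risk-dominant. Publisher 2's payoff there is 9.

9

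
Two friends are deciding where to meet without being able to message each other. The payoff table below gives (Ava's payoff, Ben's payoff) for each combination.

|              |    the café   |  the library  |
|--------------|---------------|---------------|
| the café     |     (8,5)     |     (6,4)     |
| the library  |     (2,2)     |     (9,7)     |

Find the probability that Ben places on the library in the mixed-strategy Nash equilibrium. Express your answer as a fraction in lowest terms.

2/3

Ben's mix q on the café must make Ava indifferent between the café and the library.
Ava's payoff from the café: 8q + 6(1−q). From the library: 2q + 9(1−q).
Set equal: 6q = 3(1−q) → q = 3/9 = 1/3.
Probability on the library is 1 − 1/3 = 2/3.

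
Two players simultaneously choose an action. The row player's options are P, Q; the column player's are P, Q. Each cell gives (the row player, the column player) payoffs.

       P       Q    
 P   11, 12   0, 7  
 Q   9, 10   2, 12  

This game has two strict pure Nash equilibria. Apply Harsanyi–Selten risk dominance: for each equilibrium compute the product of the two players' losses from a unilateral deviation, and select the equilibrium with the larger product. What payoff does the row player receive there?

At both P: the row player loses 11 − 9 = 2 by deviating; the column player loses 12 − 7 = 5. Product = 2·5 = 10.
At both Q: the row player loses 2 − 0 = 2 by deviating; the column player loses 12 − 10 = 2. Product = 2·2 = 4.
10 > 4, so both P is risk-dominant. The row player's payoff there is 11.

11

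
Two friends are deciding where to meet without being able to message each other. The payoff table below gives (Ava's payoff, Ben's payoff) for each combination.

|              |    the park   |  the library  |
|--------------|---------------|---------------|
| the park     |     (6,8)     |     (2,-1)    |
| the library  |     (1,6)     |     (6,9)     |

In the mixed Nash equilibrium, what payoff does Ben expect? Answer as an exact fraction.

Ava mixes with probability p on the park, chosen so Ben is indifferent: 8p + 6(1−p) = (-1)p + 9(1−p) gives p = 1/4.
Ben's expected payoff is 8·1/4 + 6·3/4 = 13/2.

13/2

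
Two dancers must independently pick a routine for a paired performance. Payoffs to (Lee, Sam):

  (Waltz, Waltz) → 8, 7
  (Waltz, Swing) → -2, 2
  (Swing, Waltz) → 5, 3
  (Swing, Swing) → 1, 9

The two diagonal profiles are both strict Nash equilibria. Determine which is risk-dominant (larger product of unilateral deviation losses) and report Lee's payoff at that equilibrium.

1

At both Waltz: Lee loses 8 − 5 = 3 by deviating; Sam loses 7 − 2 = 5. Product = 3·5 = 15.
At both Swing: Lee loses 1 − (-2) = 3 by deviating; Sam loses 9 − 3 = 6. Product = 3·6 = 18.
18 > 15, so both Swing is risk-dominant. Lee's payoff there is 1.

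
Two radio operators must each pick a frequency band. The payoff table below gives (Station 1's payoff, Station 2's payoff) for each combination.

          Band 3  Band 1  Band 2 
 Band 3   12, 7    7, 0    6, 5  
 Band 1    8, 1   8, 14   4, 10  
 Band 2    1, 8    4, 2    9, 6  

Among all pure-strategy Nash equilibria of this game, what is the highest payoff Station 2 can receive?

Both Band 3 is a pure NE (Station 1: 12 ≥ 8; Station 2: 7 ≥ 5). Station 2 gets 7.
Both Band 1 is a pure NE (Station 1: 8 ≥ 7; Station 2: 14 ≥ 10). Station 2 gets 14.
Every other cell has a profitable deviation for at least one player. Highest of {7, 14} is 14.

14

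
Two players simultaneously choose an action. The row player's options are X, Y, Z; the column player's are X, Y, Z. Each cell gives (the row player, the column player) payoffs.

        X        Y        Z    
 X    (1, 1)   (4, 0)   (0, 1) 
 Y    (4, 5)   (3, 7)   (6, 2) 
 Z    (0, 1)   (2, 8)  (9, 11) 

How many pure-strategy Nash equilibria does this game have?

1

Both Z: the row player gets 9 (best alternative 6); the column player gets 11 (best alternative 8). Neither deviates — NE.
Both X is not a NE: the row player would switch to Y (4 > 1).
No other cell survives both best-response checks, so there is 1 pure NE.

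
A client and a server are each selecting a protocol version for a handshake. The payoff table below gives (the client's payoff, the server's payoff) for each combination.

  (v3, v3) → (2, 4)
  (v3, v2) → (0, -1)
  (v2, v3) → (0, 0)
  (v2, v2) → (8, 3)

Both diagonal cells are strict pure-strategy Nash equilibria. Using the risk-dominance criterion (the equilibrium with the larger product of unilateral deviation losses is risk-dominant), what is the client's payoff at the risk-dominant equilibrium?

8

At both v3: the client loses 2 − 0 = 2 by deviating; the server loses 4 − (-1) = 5. Product = 2·5 = 10.
At both v2: the client loses 8 − 0 = 8 by deviating; the server loses 3 − 0 = 3. Product = 8·3 = 24.
24 > 10, so both v2 is risk-dominant. The client's payoff there is 8.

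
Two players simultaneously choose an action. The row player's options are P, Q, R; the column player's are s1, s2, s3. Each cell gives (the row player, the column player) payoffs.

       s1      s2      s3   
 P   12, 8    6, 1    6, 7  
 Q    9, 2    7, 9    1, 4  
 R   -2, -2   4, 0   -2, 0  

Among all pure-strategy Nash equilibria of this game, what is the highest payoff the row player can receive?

(P, s1) is a pure NE (the row player: 12 ≥ 9; the column player: 8 ≥ 7). The row player gets 12.
(Q, s2) is a pure NE (the row player: 7 ≥ 6; the column player: 9 ≥ 4). The row player gets 7.
Every other cell has a profitable deviation for at least one player. Highest of {12, 7} is 12.

12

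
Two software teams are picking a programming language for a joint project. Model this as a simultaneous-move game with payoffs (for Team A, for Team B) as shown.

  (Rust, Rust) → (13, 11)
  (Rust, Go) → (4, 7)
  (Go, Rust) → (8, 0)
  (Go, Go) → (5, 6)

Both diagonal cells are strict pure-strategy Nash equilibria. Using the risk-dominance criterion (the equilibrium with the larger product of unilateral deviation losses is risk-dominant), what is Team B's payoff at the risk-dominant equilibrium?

At both Rust: Team A loses 13 − 8 = 5 by deviating; Team B loses 11 − 7 = 4. Product = 5·4 = 20.
At both Go: Team A loses 5 − 4 = 1 by deviating; Team B loses 6 − 0 = 6. Product = 1·6 = 6.
20 > 6, so both Rust is risk-dominant. Team B's payoff there is 11.

11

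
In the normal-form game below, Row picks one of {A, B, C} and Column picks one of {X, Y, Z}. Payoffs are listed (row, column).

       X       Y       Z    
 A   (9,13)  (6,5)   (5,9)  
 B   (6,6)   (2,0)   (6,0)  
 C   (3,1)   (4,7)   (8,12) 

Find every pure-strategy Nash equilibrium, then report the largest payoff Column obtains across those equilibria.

13

(A, X) is a pure NE (Row: 9 ≥ 6; Column: 13 ≥ 9). Column gets 13.
(C, Z) is a pure NE (Row: 8 ≥ 6; Column: 12 ≥ 7). Column gets 12.
Every other cell has a profitable deviation for at least one player. Highest of {13, 12} is 13.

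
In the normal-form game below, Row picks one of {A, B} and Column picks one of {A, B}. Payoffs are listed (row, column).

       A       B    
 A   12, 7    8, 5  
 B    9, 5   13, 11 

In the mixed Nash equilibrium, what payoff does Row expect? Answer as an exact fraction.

21/2

Column mixes with probability q on A, chosen so Row is indifferent: 12q + 8(1−q) = 9q + 13(1−q) gives q = 5/8.
Row's expected payoff (from either row, since indifferent) is 12·5/8 + 8·3/8 = 21/2.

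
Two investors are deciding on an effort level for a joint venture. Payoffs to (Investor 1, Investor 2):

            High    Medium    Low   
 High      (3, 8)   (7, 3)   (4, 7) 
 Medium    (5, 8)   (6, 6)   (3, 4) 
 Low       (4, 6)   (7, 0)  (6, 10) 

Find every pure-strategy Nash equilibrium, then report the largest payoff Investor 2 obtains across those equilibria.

(Medium, High) is a pure NE (Investor 1: 5 ≥ 4; Investor 2: 8 ≥ 6). Investor 2 gets 8.
Both Low is a pure NE (Investor 1: 6 ≥ 4; Investor 2: 10 ≥ 6). Investor 2 gets 10.
Every other cell has a profitable deviation for at least one player. Highest of {8, 10} is 10.

10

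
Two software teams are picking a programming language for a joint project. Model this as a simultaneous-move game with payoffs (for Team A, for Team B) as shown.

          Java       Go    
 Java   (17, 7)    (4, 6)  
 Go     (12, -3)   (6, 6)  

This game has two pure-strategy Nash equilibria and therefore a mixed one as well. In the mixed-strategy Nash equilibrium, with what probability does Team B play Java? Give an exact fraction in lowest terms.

2/7

Team B's mix q on Java must make Team A indifferent between Java and Go.
Team A's payoff from Java: 17q + 4(1−q). From Go: 12q + 6(1−q).
Set equal: 5q = 2(1−q) → q = 2/7.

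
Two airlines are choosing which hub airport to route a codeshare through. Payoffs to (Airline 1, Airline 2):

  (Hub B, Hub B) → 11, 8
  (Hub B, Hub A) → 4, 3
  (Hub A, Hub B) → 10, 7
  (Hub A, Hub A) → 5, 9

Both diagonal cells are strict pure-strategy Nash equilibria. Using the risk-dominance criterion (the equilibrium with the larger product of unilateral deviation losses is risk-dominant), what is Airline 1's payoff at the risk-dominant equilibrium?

At both Hub B: Airline 1 loses 11 − 10 = 1 by deviating; Airline 2 loses 8 − 3 = 5. Product = 1·5 = 5.
At both Hub A: Airline 1 loses 5 − 4 = 1 by deviating; Airline 2 loses 9 − 7 = 2. Product = 1·2 = 2.
5 > 2, so both Hub B is risk-dominant. Airline 1's payoff there is 11.

11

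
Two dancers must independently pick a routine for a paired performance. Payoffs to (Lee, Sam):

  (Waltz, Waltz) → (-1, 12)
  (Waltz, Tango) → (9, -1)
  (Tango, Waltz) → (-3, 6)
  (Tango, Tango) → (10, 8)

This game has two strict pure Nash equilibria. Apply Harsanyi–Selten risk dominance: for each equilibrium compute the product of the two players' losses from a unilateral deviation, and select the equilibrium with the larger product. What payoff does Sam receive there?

At both Waltz: Lee loses -1 − (-3) = 2 by deviating; Sam loses 12 − (-1) = 13. Product = 2·13 = 26.
At both Tango: Lee loses 10 − 9 = 1 by deviating; Sam loses 8 − 6 = 2. Product = 1·2 = 2.
26 > 2, so both Waltz is risk-dominant. Sam's payoff there is 12.

12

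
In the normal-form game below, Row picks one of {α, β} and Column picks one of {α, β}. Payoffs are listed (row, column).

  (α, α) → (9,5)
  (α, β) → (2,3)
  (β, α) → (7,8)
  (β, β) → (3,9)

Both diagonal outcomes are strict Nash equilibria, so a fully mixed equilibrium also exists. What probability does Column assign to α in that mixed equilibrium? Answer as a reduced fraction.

Column's mix q on α must make Row indifferent between α and β.
Row's payoff from α: 9q + 2(1−q). From β: 7q + 3(1−q).
Set equal: 2q = 1(1−q) → q = 1/3.

1/3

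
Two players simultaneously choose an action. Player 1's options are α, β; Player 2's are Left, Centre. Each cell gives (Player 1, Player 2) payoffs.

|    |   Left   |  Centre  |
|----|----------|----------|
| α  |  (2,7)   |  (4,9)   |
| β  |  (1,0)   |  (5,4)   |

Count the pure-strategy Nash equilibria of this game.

(β, Centre): Player 1 gets 5 (best alternative 4); Player 2 gets 4 (best alternative 0). Neither deviates — NE.
(α, Left) is not a NE: Player 2 would switch to Centre (9 > 7).
No other cell survives both best-response checks, so there is 1 pure NE.

1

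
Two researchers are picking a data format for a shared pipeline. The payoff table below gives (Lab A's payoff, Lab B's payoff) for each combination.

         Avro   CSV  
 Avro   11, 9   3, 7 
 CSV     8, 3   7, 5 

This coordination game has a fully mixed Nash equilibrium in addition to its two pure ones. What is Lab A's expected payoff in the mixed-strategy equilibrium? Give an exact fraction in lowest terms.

53/7

Lab B mixes with probability q on Avro, chosen so Lab A is indifferent: 11q + 3(1−q) = 8q + 7(1−q) gives q = 4/7.
Lab A's expected payoff (from either row, since indifferent) is 11·4/7 + 3·3/7 = 53/7.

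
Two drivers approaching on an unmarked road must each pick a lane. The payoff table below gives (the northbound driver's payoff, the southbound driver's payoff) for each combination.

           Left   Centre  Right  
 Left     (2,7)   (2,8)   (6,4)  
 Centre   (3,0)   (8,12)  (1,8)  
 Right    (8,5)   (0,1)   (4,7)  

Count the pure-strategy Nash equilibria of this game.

Both Centre: the northbound driver gets 8 (best alternative 2); the southbound driver gets 12 (best alternative 8). Neither deviates — NE.
Both Right is not a NE: the northbound driver would switch to Left (6 > 4).
No other cell survives both best-response checks, so there is 1 pure NE.

1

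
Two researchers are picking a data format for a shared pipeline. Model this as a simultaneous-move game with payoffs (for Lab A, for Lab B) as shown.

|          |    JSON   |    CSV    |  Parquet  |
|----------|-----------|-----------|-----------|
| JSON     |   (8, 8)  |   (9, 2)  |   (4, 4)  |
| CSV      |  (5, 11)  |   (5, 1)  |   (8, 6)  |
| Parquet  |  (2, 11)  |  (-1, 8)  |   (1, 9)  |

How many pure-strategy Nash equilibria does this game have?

1

Both JSON: Lab A gets 8 (best alternative 5); Lab B gets 8 (best alternative 4). Neither deviates — NE.
Both CSV is not a NE: Lab A would switch to JSON (9 > 5).
No other cell survives both best-response checks, so there is 1 pure NE.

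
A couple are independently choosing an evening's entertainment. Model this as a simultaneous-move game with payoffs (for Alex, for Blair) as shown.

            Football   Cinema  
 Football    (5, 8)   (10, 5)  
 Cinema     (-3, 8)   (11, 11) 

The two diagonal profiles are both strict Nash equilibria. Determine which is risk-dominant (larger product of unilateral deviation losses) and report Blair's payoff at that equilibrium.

8

At both Football: Alex loses 5 − (-3) = 8 by deviating; Blair loses 8 − 5 = 3. Product = 8·3 = 24.
At both Cinema: Alex loses 11 − 10 = 1 by deviating; Blair loses 11 − 8 = 3. Product = 1·3 = 3.
24 > 3, so both Football is risk-dominant. Blair's payoff there is 8.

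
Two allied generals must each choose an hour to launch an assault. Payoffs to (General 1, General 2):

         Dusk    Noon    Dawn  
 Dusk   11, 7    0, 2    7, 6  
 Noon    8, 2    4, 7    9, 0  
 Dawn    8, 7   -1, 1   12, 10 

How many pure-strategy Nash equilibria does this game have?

3

Both Dusk: General 1 gets 11 (best alternative 8); General 2 gets 7 (best alternative 6). Neither deviates — NE.
Both Noon: General 1 gets 4 (best alternative 0); General 2 gets 7 (best alternative 2). Neither deviates — NE.
Both Dawn: General 1 gets 12 (best alternative 9); General 2 gets 10 (best alternative 7). Neither deviates — NE.
(Dawn, Dusk) is not a NE: General 1 would switch to Dusk (11 > 8).
No other cell survives both best-response checks, so there are 3 pure NE.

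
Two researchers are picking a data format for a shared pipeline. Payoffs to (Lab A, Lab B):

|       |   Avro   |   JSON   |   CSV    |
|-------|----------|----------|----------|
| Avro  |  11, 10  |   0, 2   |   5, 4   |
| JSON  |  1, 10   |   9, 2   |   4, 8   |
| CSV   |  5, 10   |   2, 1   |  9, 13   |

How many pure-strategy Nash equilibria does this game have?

2

Both Avro: Lab A gets 11 (best alternative 5); Lab B gets 10 (best alternative 4). Neither deviates — NE.
Both CSV: Lab A gets 9 (best alternative 5); Lab B gets 13 (best alternative 10). Neither deviates — NE.
Both JSON is not a NE: Lab B would switch to Avro (10 > 2).
No other cell survives both best-response checks, so there are 2 pure NE.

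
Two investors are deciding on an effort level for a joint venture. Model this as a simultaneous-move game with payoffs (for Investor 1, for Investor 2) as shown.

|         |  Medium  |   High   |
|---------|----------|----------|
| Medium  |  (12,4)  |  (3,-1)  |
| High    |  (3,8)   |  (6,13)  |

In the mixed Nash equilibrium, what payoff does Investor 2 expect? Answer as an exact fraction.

6

Investor 1 mixes with probability p on Medium, chosen so Investor 2 is indifferent: 4p + 8(1−p) = (-1)p + 13(1−p) gives p = 1/2.
Investor 2's expected payoff is 4·1/2 + 8·1/2 = 6.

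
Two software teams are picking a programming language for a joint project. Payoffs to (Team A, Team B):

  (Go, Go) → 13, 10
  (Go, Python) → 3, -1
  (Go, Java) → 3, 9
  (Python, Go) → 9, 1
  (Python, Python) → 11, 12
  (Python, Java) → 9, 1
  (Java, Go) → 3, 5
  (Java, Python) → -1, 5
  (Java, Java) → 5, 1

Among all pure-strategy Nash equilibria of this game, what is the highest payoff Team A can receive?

13

Both Go is a pure NE (Team A: 13 ≥ 9; Team B: 10 ≥ 9). Team A gets 13.
Both Python is a pure NE (Team A: 11 ≥ 3; Team B: 12 ≥ 1). Team A gets 11.
Every other cell has a profitable deviation for at least one player. Highest of {13, 11} is 13.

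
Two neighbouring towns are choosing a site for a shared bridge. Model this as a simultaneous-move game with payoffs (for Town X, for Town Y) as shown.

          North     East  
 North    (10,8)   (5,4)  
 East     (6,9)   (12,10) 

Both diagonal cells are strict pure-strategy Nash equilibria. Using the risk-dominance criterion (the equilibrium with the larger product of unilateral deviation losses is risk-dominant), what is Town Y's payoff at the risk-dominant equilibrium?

At both North: Town X loses 10 − 6 = 4 by deviating; Town Y loses 8 − 4 = 4. Product = 4·4 = 16.
At both East: Town X loses 12 − 5 = 7 by deviating; Town Y loses 10 − 9 = 1. Product = 7·1 = 7.
16 > 7, so both North is risk-dominant. Town Y's payoff there is 8.

8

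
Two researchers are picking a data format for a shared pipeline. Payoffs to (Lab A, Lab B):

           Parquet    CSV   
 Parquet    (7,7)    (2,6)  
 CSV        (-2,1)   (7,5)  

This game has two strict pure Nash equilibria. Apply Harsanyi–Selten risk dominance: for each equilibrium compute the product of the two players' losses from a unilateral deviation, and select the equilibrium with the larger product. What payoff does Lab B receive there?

At both Parquet: Lab A loses 7 − (-2) = 9 by deviating; Lab B loses 7 − 6 = 1. Product = 9·1 = 9.
At both CSV: Lab A loses 7 − 2 = 5 by deviating; Lab B loses 5 − 1 = 4. Product = 5·4 = 20.
20 > 9, so both CSV is risk-dominant. Lab B's payoff there is 5.

5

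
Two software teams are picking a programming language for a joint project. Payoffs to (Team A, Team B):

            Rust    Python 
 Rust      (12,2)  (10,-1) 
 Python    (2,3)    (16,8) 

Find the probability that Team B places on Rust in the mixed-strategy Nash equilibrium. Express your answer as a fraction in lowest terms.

3/8

Team B's mix q on Rust must make Team A indifferent between Rust and Python.
Team A's payoff from Rust: 12q + 10(1−q). From Python: 2q + 16(1−q).
Set equal: 10q = 6(1−q) → q = 6/16 = 3/8.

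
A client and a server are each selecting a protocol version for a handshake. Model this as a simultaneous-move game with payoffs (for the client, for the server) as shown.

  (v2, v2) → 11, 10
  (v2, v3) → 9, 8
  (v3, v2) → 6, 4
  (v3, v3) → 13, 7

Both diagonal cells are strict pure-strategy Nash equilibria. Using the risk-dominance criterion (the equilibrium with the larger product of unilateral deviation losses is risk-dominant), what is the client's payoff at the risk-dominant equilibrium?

13

At both v2: the client loses 11 − 6 = 5 by deviating; the server loses 10 − 8 = 2. Product = 5·2 = 10.
At both v3: the client loses 13 − 9 = 4 by deviating; the server loses 7 − 4 = 3. Product = 4·3 = 12.
12 > 10, so both v3 is risk-dominant. The client's payoff there is 13.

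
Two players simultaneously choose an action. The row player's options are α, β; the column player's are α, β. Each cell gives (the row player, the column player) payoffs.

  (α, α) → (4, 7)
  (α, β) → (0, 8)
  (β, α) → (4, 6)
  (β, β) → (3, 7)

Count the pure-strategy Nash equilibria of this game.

Both β: the row player gets 3 (best alternative 0); the column player gets 7 (best alternative 6). Neither deviates — NE.
Both α is not a NE: the column player would switch to β (8 > 7).
No other cell survives both best-response checks, so there is 1 pure NE.

1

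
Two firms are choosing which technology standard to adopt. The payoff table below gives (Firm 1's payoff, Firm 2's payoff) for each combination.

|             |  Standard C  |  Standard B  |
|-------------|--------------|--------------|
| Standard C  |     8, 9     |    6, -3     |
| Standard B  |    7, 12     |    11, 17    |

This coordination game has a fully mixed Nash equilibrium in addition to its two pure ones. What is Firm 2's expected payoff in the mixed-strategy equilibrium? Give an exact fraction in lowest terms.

189/17

Firm 1 mixes with probability p on Standard C, chosen so Firm 2 is indifferent: 9p + 12(1−p) = (-3)p + 17(1−p) gives p = 5/17.
Firm 2's expected payoff is 9·5/17 + 12·12/17 = 189/17.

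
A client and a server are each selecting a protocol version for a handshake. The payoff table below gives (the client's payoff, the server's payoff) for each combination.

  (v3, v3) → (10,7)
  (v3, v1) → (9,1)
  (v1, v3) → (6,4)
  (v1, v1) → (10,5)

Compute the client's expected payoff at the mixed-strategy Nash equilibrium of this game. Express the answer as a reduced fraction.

46/5

The server mixes with probability q on v3, chosen so the client is indifferent: 10q + 9(1−q) = 6q + 10(1−q) gives q = 1/5.
The client's expected payoff (from either row, since indifferent) is 10·1/5 + 9·4/5 = 46/5.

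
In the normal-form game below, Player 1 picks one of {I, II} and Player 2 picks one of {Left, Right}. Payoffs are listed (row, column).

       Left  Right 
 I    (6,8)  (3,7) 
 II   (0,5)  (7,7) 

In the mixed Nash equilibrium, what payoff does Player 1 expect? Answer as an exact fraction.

21/5

Player 2 mixes with probability q on Left, chosen so Player 1 is indifferent: 6q + 3(1−q) = 0q + 7(1−q) gives q = 2/5.
Player 1's expected payoff (from either row, since indifferent) is 6·2/5 + 3·3/5 = 21/5.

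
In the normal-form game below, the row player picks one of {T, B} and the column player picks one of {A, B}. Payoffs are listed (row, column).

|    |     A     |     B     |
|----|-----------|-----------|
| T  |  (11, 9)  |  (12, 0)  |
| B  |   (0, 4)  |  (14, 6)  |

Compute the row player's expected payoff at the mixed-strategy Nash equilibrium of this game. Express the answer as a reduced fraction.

154/13

The column player mixes with probability q on A, chosen so the row player is indifferent: 11q + 12(1−q) = 0q + 14(1−q) gives q = 2/13.
The row player's expected payoff (from either row, since indifferent) is 11·2/13 + 12·11/13 = 154/13.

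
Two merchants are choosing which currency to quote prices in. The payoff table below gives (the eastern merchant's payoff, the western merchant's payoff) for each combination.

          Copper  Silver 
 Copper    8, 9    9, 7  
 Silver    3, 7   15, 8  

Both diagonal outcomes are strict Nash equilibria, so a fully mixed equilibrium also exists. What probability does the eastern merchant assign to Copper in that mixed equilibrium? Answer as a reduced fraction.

1/3

The eastern merchant's mix p on Copper must make the western merchant indifferent between Copper and Silver.
The western merchant's payoff from Copper: 9p + 7(1−p). From Silver: 7p + 8(1−p).
Set equal: 2p = 1(1−p) → p = 1/3.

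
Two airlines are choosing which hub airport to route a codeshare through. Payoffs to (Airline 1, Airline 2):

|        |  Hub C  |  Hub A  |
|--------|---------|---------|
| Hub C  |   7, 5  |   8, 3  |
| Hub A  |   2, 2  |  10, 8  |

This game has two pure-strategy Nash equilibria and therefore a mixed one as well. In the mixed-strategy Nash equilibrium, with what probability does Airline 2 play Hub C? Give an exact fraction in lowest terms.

2/7

Airline 2's mix q on Hub C must make Airline 1 indifferent between Hub C and Hub A.
Airline 1's payoff from Hub C: 7q + 8(1−q). From Hub A: 2q + 10(1−q).
Set equal: 5q = 2(1−q) → q = 2/7.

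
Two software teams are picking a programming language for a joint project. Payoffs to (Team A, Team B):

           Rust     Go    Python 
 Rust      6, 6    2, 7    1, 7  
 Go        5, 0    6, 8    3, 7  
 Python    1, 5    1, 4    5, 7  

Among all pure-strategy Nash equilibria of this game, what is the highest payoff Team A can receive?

Both Go is a pure NE (Team A: 6 ≥ 2; Team B: 8 ≥ 7). Team A gets 6.
Both Python is a pure NE (Team A: 5 ≥ 3; Team B: 7 ≥ 5). Team A gets 5.
Every other cell has a profitable deviation for at least one player. Highest of {6, 5} is 6.

6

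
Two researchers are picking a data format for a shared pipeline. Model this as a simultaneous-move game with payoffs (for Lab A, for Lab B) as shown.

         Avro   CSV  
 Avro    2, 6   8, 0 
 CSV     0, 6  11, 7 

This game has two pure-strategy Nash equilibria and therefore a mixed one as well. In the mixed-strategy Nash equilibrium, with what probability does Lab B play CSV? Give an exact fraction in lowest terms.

2/5

Lab B's mix q on Avro must make Lab A indifferent between Avro and CSV.
Lab A's payoff from Avro: 2q + 8(1−q). From CSV: 0q + 11(1−q).
Set equal: 2q = 3(1−q) → q = 3/5.
Probability on CSV is 1 − 3/5 = 2/5.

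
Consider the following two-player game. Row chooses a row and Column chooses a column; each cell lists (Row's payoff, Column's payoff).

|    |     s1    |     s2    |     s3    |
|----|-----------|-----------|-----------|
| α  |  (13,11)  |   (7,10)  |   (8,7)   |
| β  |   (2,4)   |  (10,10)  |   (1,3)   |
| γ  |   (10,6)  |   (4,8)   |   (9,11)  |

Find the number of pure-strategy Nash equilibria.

(α, s1): Row gets 13 (best alternative 10); Column gets 11 (best alternative 10). Neither deviates — NE.
(β, s2): Row gets 10 (best alternative 7); Column gets 10 (best alternative 4). Neither deviates — NE.
(γ, s3): Row gets 9 (best alternative 8); Column gets 11 (best alternative 8). Neither deviates — NE.
(α, s2) is not a NE: Row would switch to β (10 > 7).
No other cell survives both best-response checks, so there are 3 pure NE.

3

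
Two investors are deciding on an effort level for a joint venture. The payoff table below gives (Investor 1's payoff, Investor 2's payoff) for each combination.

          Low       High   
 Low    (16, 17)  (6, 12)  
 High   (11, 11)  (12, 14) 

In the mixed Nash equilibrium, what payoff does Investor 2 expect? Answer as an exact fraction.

53/4

Investor 1 mixes with probability p on Low, chosen so Investor 2 is indifferent: 17p + 11(1−p) = 12p + 14(1−p) gives p = 3/8.
Investor 2's expected payoff is 17·3/8 + 11·5/8 = 53/4.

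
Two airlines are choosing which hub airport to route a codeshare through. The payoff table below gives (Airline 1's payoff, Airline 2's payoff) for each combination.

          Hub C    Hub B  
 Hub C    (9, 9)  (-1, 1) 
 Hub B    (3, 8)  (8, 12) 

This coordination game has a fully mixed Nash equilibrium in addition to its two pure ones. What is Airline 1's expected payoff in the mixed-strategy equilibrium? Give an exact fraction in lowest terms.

Airline 2 mixes with probability q on Hub C, chosen so Airline 1 is indifferent: 9q + (-1)(1−q) = 3q + 8(1−q) gives q = 3/5.
Airline 1's expected payoff (from either row, since indifferent) is 9·3/5 + (-1)·2/5 = 5.

5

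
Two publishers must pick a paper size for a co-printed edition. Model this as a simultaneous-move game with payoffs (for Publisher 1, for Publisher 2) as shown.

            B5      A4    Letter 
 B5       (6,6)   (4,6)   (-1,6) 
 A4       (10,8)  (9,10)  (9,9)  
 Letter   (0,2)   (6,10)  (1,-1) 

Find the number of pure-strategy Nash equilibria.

1

Both A4: Publisher 1 gets 9 (best alternative 6); Publisher 2 gets 10 (best alternative 9). Neither deviates — NE.
Both Letter is not a NE: Publisher 1 would switch to A4 (9 > 1).
No other cell survives both best-response checks, so there is 1 pure NE.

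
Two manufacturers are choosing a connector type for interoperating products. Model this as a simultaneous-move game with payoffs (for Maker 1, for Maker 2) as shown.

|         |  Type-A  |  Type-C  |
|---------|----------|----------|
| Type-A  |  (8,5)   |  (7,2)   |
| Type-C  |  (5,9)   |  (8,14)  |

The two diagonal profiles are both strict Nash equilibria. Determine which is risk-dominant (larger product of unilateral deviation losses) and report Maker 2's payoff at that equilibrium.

At both Type-A: Maker 1 loses 8 − 5 = 3 by deviating; Maker 2 loses 5 − 2 = 3. Product = 3·3 = 9.
At both Type-C: Maker 1 loses 8 − 7 = 1 by deviating; Maker 2 loses 14 − 9 = 5. Product = 1·5 = 5.
9 > 5, so both Type-A is risk-dominant. Maker 2's payoff there is 5.

5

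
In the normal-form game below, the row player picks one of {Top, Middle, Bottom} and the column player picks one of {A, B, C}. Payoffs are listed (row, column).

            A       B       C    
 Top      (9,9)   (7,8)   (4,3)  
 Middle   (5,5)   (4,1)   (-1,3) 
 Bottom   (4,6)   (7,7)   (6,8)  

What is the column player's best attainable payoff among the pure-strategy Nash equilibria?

(Top, A) is a pure NE (the row player: 9 ≥ 5; the column player: 9 ≥ 8). The column player gets 9.
(Bottom, C) is a pure NE (the row player: 6 ≥ 4; the column player: 8 ≥ 7). The column player gets 8.
Every other cell has a profitable deviation for at least one player. Highest of {9, 8} is 9.

9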